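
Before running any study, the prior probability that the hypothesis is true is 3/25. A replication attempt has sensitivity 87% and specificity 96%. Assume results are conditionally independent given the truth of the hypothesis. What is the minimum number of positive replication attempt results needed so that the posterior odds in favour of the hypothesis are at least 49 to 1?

2

Prior odds = 0.12/0.88 = 3/22.
False-positive rate = 1 − 0.96 = 0.04; likelihood ratio of a positive = 0.87/0.04 = 21.75.
Target odds = 49.
Need (3/22) × 21.75ⁿ ≥ 49, i.e. 21.75ⁿ ≥ 1078/3.
21.75¹ = 21.75 falls short of 1078/3 but 21.75² = 473.0625 reaches it, so n = 2.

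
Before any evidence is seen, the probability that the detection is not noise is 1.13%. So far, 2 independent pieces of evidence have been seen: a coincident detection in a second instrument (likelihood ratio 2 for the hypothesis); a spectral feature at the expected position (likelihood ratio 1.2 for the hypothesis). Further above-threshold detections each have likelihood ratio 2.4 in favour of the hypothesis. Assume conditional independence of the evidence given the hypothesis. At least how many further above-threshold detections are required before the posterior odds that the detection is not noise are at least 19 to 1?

8

Prior odds = 0.0113/0.9887 = 113/9887.
Combined Bayes factor of the evidence already in hand = 2 × 1.2 = 2.4.
Odds after that evidence = (113/9887) × 2.4 = 1356/49435.
Target odds = 19.
Need 2.4ⁿ ≥ 19 ÷ (1356/49435) = 939265/1356.
2.4⁷ = 35831808/78125 falls short of 939265/1356 but 2.4⁸ = 429981696/390625 reaches it, so n = 8.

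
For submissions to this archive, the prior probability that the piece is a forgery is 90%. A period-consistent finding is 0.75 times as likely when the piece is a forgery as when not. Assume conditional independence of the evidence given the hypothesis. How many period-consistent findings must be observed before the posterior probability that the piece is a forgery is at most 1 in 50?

22

Prior odds: 0.9 ÷ 0.1 = 9.
Likelihood ratio per period-consistent finding = 0.75.
Target posterior odds = 0.02/0.98 = 1/49.
Require 0.75ⁿ ≤ 1/49 ÷ 9 = 1/441.
0.75²¹ ≈0.00237841 is still above 1/441 but 0.75²² ≈0.00178381 is at or below it, so n = 22.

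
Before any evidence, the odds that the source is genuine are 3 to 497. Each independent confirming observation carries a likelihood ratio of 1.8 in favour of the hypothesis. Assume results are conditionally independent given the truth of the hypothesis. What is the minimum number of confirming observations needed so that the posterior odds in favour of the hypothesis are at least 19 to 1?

14

Prior odds = 3/497.
Likelihood ratio per confirming observation = 1.8.
Target odds = 19.
Need (3/497) × 1.8ⁿ ≥ 19, i.e. 1.8ⁿ ≥ 9443/3.
1.8¹³ ≈2082.3 falls short of 9443/3 but 1.8¹⁴ ≈3748.13 reaches it, so n = 14.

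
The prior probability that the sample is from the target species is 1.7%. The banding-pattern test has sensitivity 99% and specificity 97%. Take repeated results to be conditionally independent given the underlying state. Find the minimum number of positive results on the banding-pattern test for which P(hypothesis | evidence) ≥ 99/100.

3

Prior odds: 0.017 ÷ 0.983 = 17/983.
False-positive rate = 1 − 0.97 = 0.03; likelihood ratio of a positive = 0.99/0.03 = 33.
Target odds: 0.99 ÷ 0.01 = 99.
Need (17/983) × 33ⁿ ≥ 99, i.e. 33ⁿ ≥ 97317/17.
33² = 1089 falls short of 97317/17 but 33³ = 35937 reaches it, so n = 3.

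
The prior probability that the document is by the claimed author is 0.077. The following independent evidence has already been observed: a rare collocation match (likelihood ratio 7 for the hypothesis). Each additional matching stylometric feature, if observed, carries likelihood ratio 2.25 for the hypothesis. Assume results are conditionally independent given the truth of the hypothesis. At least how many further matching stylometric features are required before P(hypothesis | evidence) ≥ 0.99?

7

Prior odds = 0.077/0.923 = 77/923.
Bayes factor of the evidence already in hand = 7.
Odds after that evidence = (77/923) × 7 = 539/923.
Target odds = 0.99/0.01 = 99.
Need 2.25ⁿ ≥ 99 ÷ (539/923) = 8307/49.
2.25⁶ = 531441/4096 falls short of 8307/49 but 2.25⁷ = 4782969/16384 reaches it, so n = 7.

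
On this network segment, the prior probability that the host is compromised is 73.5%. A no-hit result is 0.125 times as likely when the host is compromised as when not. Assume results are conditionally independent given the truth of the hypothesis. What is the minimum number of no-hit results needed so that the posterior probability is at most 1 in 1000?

Prior odds: 0.735 ÷ 0.265 = 147/53.
Likelihood ratio per no-hit result = 0.125.
Target posterior odds = 0.001/0.999 = 1/999.
Need (147/53) × 0.125ⁿ ≤ 1/999, i.e. 0.125ⁿ ≤ 53/146853.
0.125³ = 0.001953125 is still above 53/146853 but 0.125⁴ = 1/4096 is at or below it, so n = 4.

4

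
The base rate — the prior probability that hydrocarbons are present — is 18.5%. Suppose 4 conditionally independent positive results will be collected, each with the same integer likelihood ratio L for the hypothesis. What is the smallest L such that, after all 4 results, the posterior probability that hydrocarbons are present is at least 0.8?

Prior odds = 0.185/0.815 = 37/163.
Target odds = 0.8/0.2 = 4.
Need L⁴ ≥ 4 ÷ (37/163) = 652/37.
2⁴ = 16 < 652/37 ≤ 81 = 3⁴, so L = 3.

3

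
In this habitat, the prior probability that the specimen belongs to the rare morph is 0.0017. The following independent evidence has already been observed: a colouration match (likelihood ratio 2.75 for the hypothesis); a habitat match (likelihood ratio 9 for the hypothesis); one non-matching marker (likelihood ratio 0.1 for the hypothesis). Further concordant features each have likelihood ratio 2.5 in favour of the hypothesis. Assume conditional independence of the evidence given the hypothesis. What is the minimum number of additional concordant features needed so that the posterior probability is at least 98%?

Prior odds = 0.0017/0.9983 = 17/9983.
Combined Bayes factor of the evidence already in hand = 2.75 × 9 × 0.1 = 2.475.
Odds after that evidence = (17/9983) × 2.475 = 1683/399320.
Target odds = 0.98/0.02 = 49.
Need 2.5ⁿ ≥ 49 ÷ (1683/399320) = 19566680/1683.
2.5¹⁰ = 9765625/1024 falls short of 19566680/1683 but 2.5¹¹ = 48828125/2048 reaches it, so n = 11.

11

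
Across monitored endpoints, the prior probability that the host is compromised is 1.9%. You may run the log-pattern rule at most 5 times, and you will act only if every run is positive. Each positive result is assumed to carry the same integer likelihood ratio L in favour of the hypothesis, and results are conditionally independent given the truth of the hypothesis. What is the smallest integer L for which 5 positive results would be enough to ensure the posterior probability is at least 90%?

Prior odds = 0.019/0.981 = 19/981.
Target odds = 0.9/0.1 = 9.
Need L⁵ ≥ 9 ÷ (19/981) = 8829/19.
3⁵ = 243 < 8829/19 ≤ 1024 = 4⁵, so L = 4.

4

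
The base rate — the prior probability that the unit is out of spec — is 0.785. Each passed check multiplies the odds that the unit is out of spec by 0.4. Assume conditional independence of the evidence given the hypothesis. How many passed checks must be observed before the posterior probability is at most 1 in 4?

3

Prior odds: 0.785 ÷ 0.215 = 157/43.
Likelihood ratio per passed check = 0.4.
Target odds: 0.25 ÷ 0.75 = 1/3.
Require 0.4ⁿ ≤ 1/3 ÷ (157/43) = 43/471.
0.4² = 0.16 is still above 43/471 but 0.4³ = 0.064 is at or below it, so n = 3.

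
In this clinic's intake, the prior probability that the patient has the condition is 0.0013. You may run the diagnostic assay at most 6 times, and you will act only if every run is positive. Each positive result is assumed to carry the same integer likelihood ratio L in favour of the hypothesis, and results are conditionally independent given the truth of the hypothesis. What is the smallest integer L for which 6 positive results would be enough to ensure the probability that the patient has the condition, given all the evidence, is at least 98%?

Prior odds = 0.0013/0.9987 = 13/9987.
Target odds = 0.98/0.02 = 49.
Need L⁶ ≥ 49 ÷ (13/9987) = 489363/13.
5⁶ = 15625 < 489363/13 ≤ 46656 = 6⁶, so L = 6.

6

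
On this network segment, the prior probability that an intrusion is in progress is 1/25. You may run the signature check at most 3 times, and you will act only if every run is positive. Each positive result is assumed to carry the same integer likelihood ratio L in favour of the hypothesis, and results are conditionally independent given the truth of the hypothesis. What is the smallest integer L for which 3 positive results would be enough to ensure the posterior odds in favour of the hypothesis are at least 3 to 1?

Prior odds = 0.04/0.96 = 1/24.
Target odds = 3.
Need L³ ≥ 3 ÷ (1/24) = 72.
4³ = 64 < 72 ≤ 125 = 5³, so L = 5.

5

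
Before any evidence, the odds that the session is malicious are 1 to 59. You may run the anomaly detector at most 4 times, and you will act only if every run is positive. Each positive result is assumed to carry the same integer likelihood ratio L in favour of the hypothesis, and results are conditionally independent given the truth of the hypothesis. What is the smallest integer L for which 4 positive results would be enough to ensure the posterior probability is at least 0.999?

Prior odds = 1/59.
Target odds = 0.999/0.001 = 999.
Need L⁴ ≥ 999 ÷ (1/59) = 58941.
15⁴ = 50625 < 58941 ≤ 65536 = 16⁴, so L = 16.

16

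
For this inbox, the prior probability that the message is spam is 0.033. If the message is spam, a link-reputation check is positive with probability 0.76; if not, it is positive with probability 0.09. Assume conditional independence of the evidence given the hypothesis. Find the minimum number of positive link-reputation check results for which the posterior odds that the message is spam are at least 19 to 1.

3

Prior odds = 0.033/0.967 = 33/967.
Likelihood ratio of a positive = 0.76/0.09 = 76/9.
Target odds = 19.
Require (76/9)ⁿ ≥ 19 ÷ (33/967) = 18373/33.
(76/9)² = 5776/81 falls short of 18373/33 but (76/9)³ = 438976/729 reaches it, so n = 3.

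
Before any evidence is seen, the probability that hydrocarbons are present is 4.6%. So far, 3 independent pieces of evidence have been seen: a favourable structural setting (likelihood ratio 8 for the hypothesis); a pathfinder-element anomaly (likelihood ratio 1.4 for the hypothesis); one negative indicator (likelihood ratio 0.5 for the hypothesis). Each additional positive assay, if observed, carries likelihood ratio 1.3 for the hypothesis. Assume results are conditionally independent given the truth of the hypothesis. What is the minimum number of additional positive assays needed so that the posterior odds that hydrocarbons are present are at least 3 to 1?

10

Prior odds = 0.046/0.954 = 23/477.
Combined Bayes factor of the evidence already in hand = 8 × 1.4 × 0.5 = 5.6.
Odds after that evidence = (23/477) × 5.6 = 644/2385.
Target odds = 3.
Need 1.3ⁿ ≥ 3 ÷ (644/2385) = 7155/644.
1.3⁹ ≈10.6045 falls short of 7155/644 but 1.3¹⁰ ≈13.7858 reaches it, so n = 10.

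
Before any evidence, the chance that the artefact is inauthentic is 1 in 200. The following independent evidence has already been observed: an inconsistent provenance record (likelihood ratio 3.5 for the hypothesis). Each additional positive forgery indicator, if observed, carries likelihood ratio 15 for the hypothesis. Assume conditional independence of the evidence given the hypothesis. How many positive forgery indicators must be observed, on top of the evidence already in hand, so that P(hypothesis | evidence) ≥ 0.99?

4

Prior odds = 0.005/0.995 = 1/199.
Bayes factor of the evidence already in hand = 3.5.
Odds after that evidence = (1/199) × 3.5 = 7/398.
Target odds = 0.99/0.01 = 99.
Need 15ⁿ ≥ 99 ÷ (7/398) = 39402/7.
15³ = 3375 falls short of 39402/7 but 15⁴ = 50625 reaches it, so n = 4.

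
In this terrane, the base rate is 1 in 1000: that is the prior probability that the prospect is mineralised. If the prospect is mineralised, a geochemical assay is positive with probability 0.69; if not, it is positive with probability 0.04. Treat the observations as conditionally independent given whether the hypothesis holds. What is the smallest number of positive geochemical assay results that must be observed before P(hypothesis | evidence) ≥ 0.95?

4

Prior odds: 0.001 ÷ 0.999 = 1/999.
Likelihood ratio of a positive = 0.69/0.04 = 17.25.
Target odds: 0.95 ÷ 0.05 = 19.
Need (1/999) × 17.25ⁿ ≥ 19, i.e. 17.25ⁿ ≥ 18981.
17.25³ = 5132.953125 falls short of 18981 but 17.25⁴ = 22667121/256 reaches it, so n = 4.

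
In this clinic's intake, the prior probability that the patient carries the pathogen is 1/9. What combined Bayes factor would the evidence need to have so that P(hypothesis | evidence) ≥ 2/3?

16

Prior odds = (1/9)/(8/9) = 0.125.
Target odds = (2/3)/(1/3) = 2.
Required Bayes factor = 2 ÷ 0.125 = 16.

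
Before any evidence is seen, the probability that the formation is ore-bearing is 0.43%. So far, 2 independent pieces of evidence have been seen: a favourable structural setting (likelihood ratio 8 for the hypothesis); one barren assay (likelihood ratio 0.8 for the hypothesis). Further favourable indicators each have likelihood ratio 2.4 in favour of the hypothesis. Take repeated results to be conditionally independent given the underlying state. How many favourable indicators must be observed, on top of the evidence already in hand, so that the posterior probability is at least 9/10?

7

Prior odds = 0.0043/0.9957 = 43/9957.
Combined Bayes factor of the evidence already in hand = 8 × 0.8 = 6.4.
Odds after that evidence = (43/9957) × 6.4 = 1376/49785.
Target odds = 0.9/0.1 = 9.
Need 2.4ⁿ ≥ 9 ÷ (1376/49785) = 448065/1376.
2.4⁶ = 2985984/15625 falls short of 448065/1376 but 2.4⁷ = 35831808/78125 reaches it, so n = 7.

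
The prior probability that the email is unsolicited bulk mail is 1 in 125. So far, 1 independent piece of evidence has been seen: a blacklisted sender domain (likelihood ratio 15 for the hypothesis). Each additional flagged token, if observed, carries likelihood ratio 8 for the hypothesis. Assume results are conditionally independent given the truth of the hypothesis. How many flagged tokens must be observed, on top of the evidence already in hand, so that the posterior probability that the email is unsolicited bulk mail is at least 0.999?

Prior odds = 0.008/0.992 = 1/124.
Bayes factor of the evidence already in hand = 15.
Odds after that evidence = (1/124) × 15 = 15/124.
Target odds = 0.999/0.001 = 999.
Need 8ⁿ ≥ 999 ÷ (15/124) = 8258.4.
8⁴ = 4096 falls short of 8258.4 but 8⁵ = 32768 reaches it, so n = 5.

5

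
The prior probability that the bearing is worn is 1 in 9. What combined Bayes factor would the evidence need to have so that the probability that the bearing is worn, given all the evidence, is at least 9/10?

72

Prior odds = (1/9)/(8/9) = 0.125.
Target odds = 0.9/0.1 = 9.
Required Bayes factor = 9 ÷ 0.125 = 72.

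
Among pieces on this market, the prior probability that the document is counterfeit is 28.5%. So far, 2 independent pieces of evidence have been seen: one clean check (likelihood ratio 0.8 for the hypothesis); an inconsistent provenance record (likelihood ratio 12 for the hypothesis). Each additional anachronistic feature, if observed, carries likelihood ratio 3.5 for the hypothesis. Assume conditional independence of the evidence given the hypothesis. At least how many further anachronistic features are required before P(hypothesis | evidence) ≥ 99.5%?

4

Prior odds = 0.285/0.715 = 57/143.
Combined Bayes factor of the evidence already in hand = 0.8 × 12 = 9.6.
Odds after that evidence = (57/143) × 9.6 = 2736/715.
Target odds = 0.995/0.005 = 199.
Need 3.5ⁿ ≥ 199 ÷ (2736/715) = 142285/2736.
3.5³ = 42.875 falls short of 142285/2736 but 3.5⁴ = 150.0625 reaches it, so n = 4.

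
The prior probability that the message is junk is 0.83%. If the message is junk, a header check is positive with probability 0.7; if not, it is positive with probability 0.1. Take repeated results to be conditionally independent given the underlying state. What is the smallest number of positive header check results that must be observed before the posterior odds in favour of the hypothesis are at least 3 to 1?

4

Prior odds: 0.0083 ÷ 0.9917 = 83/9917.
Likelihood ratio of a positive = 0.7/0.1 = 7.
Target odds = 3.
Need (83/9917) × 7ⁿ ≥ 3, i.e. 7ⁿ ≥ 29751/83.
7³ = 343 falls short of 29751/83 but 7⁴ = 2401 reaches it, so n = 4.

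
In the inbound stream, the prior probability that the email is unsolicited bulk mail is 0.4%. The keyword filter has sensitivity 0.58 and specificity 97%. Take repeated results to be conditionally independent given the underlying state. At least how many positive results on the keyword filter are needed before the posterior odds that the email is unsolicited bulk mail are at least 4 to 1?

Prior odds = 0.004/0.996 = 1/249.
False-positive rate = 1 − 0.97 = 0.03; likelihood ratio of a positive = 0.58/0.03 = 58/3.
Target odds = 4.
Need (1/249) × (58/3)ⁿ ≥ 4, i.e. (58/3)ⁿ ≥ 996.
(58/3)² = 3364/9 falls short of 996 but (58/3)³ = 195112/27 reaches it, so n = 3.

3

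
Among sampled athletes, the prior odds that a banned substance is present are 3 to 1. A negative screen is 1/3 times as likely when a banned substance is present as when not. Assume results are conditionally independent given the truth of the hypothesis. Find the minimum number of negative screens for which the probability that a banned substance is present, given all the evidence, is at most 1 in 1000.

8

Prior odds = 3.
Likelihood ratio per negative screen = 1/3.
Target posterior odds = 0.001/0.999 = 1/999.
Require (1/3)ⁿ ≤ 1/999 ÷ 3 = 1/2997.
(1/3)⁷ = 1/2187 is still above 1/2997 but (1/3)⁸ = 1/6561 is at or below it, so n = 8.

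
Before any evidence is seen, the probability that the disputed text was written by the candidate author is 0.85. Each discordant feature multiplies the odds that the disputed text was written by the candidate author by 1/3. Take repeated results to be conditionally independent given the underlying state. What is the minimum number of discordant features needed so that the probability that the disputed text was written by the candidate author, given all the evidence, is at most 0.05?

5

Prior odds: 0.85 ÷ 0.15 = 17/3.
Likelihood ratio per discordant feature = 1/3.
Target odds: 0.05 ÷ 0.95 = 1/19.
Need (17/3) × (1/3)ⁿ ≤ 1/19, i.e. (1/3)ⁿ ≤ 3/323.
(1/3)⁴ = 1/81 is still above 3/323 but (1/3)⁵ = 1/243 is at or below it, so n = 5.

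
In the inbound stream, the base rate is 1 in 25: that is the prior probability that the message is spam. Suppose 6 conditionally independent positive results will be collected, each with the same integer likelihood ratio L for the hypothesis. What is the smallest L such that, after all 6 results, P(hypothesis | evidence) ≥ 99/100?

Prior odds = 0.04/0.96 = 1/24.
Target odds = 0.99/0.01 = 99.
Need L⁶ ≥ 99 ÷ (1/24) = 2376.
3⁶ = 729 < 2376 ≤ 4096 = 4⁶, so L = 4.

4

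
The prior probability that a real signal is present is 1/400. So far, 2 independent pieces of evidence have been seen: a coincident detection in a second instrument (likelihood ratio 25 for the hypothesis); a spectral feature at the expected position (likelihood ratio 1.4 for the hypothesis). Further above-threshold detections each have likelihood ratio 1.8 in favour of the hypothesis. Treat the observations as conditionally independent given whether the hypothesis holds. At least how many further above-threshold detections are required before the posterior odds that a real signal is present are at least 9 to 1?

Prior odds = 0.0025/0.9975 = 1/399.
Combined Bayes factor of the evidence already in hand = 25 × 1.4 = 35.
Odds after that evidence = (1/399) × 35 = 5/57.
Target odds = 9.
Need 1.8ⁿ ≥ 9 ÷ (5/57) = 102.6.
1.8⁷ = 4782969/78125 falls short of 102.6 but 1.8⁸ = 43046721/390625 reaches it, so n = 8.

8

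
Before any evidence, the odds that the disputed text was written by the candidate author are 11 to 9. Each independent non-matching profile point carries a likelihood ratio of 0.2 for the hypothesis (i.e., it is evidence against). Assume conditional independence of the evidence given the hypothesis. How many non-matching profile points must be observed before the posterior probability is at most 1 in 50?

3

Prior odds = 11/9.
Likelihood ratio per non-matching profile point = 0.2.
Target posterior odds = 0.02/0.98 = 1/49.
Require 0.2ⁿ ≤ 1/49 ÷ (11/9) = 9/539.
0.2² = 0.04 is still above 9/539 but 0.2³ = 0.008 is at or below it, so n = 3.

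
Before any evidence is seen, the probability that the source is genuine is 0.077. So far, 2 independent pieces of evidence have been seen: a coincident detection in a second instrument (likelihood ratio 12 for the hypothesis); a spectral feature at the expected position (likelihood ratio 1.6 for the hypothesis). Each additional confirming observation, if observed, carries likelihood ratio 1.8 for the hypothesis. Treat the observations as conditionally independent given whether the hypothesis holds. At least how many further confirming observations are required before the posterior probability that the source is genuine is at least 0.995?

9

Prior odds = 0.077/0.923 = 77/923.
Combined Bayes factor of the evidence already in hand = 12 × 1.6 = 19.2.
Odds after that evidence = (77/923) × 19.2 = 7392/4615.
Target odds = 0.995/0.005 = 199.
Need 1.8ⁿ ≥ 199 ÷ (7392/4615) = 918385/7392.
1.8⁸ = 43046721/390625 falls short of 918385/7392 but 1.8⁹ = 387420489/1953125 reaches it, so n = 9.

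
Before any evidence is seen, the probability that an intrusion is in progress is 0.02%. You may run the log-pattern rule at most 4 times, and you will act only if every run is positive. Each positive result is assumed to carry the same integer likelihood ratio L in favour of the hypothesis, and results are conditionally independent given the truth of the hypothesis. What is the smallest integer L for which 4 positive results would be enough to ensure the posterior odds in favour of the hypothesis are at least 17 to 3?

Prior odds = 0.0002/0.9998 = 1/4999.
Target odds = 17/3.
Need L⁴ ≥ 17/3 ÷ (1/4999) = 84983/3.
12⁴ = 20736 < 84983/3 ≤ 28561 = 13⁴, so L = 13.

13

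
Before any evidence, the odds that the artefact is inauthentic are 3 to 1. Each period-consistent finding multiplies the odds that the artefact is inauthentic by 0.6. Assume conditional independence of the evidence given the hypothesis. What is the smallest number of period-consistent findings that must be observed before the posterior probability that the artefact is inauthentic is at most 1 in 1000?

16

Prior odds = 3.
Likelihood ratio per period-consistent finding = 0.6.
Target posterior odds = 0.001/0.999 = 1/999.
Require 0.6ⁿ ≤ 1/999 ÷ 3 = 1/2997.
0.6¹⁵ ≈0.000470185 is still above 1/2997 but 0.6¹⁶ ≈0.000282111 is at or below it, so n = 16.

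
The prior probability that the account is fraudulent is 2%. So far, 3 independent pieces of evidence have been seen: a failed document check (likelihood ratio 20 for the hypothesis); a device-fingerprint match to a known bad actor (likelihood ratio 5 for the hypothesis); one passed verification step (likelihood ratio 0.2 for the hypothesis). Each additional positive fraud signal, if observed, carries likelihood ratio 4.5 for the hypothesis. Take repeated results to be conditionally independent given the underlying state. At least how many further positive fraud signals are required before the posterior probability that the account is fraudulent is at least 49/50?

4

Prior odds = 0.02/0.98 = 1/49.
Combined Bayes factor of the evidence already in hand = 20 × 5 × 0.2 = 20.
Odds after that evidence = (1/49) × 20 = 20/49.
Target odds = 0.98/0.02 = 49.
Need 4.5ⁿ ≥ 49 ÷ (20/49) = 120.05.
4.5³ = 91.125 falls short of 120.05 but 4.5⁴ = 410.0625 reaches it, so n = 4.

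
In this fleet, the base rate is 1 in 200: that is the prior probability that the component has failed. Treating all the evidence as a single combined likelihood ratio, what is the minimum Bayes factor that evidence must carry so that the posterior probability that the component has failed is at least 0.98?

9751

Prior odds = 0.005/0.995 = 1/199.
Target odds = 0.98/0.02 = 49.
Required Bayes factor = 49 ÷ (1/199) = 9751.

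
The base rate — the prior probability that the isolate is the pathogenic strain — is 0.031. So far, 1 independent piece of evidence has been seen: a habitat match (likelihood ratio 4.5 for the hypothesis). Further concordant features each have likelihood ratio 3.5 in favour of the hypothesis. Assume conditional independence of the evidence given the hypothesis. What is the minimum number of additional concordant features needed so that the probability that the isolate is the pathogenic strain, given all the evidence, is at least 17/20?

Prior odds = 0.031/0.969 = 31/969.
Bayes factor of the evidence already in hand = 4.5.
Odds after that evidence = (31/969) × 4.5 = 93/646.
Target odds = 0.85/0.15 = 17/3.
Need 3.5ⁿ ≥ 17/3 ÷ (93/646) = 10982/279.
3.5² = 12.25 falls short of 10982/279 but 3.5³ = 42.875 reaches it, so n = 3.

3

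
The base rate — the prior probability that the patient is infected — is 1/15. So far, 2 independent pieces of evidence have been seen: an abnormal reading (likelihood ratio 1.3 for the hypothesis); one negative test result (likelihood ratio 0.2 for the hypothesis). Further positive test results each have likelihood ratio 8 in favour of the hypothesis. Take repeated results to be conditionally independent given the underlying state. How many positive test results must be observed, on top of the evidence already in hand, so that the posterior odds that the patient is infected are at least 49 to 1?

4

Prior odds = (1/15)/(14/15) = 1/14.
Combined Bayes factor of the evidence already in hand = 1.3 × 0.2 = 0.26.
Odds after that evidence = (1/14) × 0.26 = 13/700.
Target odds = 49.
Need 8ⁿ ≥ 49 ÷ (13/700) = 34300/13.
8³ = 512 falls short of 34300/13 but 8⁴ = 4096 reaches it, so n = 4.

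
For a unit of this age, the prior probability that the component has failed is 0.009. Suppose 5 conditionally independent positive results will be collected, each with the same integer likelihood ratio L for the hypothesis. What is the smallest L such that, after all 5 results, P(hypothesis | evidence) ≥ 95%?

Prior odds = 0.009/0.991 = 9/991.
Target odds = 0.95/0.05 = 19.
Need L⁵ ≥ 19 ÷ (9/991) = 18829/9.
4⁵ = 1024 < 18829/9 ≤ 3125 = 5⁵, so L = 5.

5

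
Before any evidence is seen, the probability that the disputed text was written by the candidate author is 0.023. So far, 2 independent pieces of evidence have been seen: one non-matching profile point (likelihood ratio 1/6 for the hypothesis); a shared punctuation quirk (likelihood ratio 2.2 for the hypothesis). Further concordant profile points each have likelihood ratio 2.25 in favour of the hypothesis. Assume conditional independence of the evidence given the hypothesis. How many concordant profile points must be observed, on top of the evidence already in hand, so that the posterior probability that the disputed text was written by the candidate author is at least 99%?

Prior odds = 0.023/0.977 = 23/977.
Combined Bayes factor of the evidence already in hand = (1/6) × 2.2 = 11/30.
Odds after that evidence = (23/977) × 11/30 = 253/29310.
Target odds = 0.99/0.01 = 99.
Need 2.25ⁿ ≥ 99 ÷ (253/29310) = 263790/23.
2.25¹¹ ≈7481.83 falls short of 263790/23 but 2.25¹² ≈16834.1 reaches it, so n = 12.

12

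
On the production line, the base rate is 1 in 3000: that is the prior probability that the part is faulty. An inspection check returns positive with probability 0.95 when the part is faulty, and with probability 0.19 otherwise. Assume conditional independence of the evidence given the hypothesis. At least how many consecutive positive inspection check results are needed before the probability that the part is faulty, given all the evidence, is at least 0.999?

Prior odds = (1/3000)/(2999/3000) = 1/2999.
Likelihood ratio of a positive result = 0.95/0.19 = 5.
Target posterior odds = 0.999/0.001 = 999.
Require 5ⁿ ≥ 999 ÷ (1/2999) = 2996001.
5⁹ = 1953125 falls short of 2996001 but 5¹⁰ = 9765625 reaches it, so n = 10.

10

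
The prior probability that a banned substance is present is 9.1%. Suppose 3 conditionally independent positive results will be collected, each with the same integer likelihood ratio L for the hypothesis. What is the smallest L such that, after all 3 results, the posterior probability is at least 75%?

Prior odds = 0.091/0.909 = 91/909.
Target odds = 0.75/0.25 = 3.
Need L³ ≥ 3 ÷ (91/909) = 2727/91.
3³ = 27 < 2727/91 ≤ 64 = 4³, so L = 4.

4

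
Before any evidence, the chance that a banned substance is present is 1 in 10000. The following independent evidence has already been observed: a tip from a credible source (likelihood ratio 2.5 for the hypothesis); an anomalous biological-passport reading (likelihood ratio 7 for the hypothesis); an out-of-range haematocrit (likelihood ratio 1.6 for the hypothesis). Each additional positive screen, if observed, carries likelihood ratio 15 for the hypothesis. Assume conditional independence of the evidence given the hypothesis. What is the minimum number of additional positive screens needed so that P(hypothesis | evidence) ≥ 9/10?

3

Prior odds = 0.0001/0.9999 = 1/9999.
Combined Bayes factor of the evidence already in hand = 2.5 × 7 × 1.6 = 28.
Odds after that evidence = (1/9999) × 28 = 28/9999.
Target odds = 0.9/0.1 = 9.
Need 15ⁿ ≥ 9 ÷ (28/9999) = 89991/28.
15² = 225 falls short of 89991/28 but 15³ = 3375 reaches it, so n = 3.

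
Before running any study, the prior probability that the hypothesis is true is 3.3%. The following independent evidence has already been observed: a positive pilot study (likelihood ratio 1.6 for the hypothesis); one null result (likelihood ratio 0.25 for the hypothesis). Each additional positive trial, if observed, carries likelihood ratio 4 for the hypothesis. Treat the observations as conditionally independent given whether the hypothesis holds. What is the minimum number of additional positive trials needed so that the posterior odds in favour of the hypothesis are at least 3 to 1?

4

Prior odds = 0.033/0.967 = 33/967.
Combined Bayes factor of the evidence already in hand = 1.6 × 0.25 = 0.4.
Odds after that evidence = (33/967) × 0.4 = 66/4835.
Target odds = 3.
Need 4ⁿ ≥ 3 ÷ (66/4835) = 4835/22.
4³ = 64 falls short of 4835/22 but 4⁴ = 256 reaches it, so n = 4.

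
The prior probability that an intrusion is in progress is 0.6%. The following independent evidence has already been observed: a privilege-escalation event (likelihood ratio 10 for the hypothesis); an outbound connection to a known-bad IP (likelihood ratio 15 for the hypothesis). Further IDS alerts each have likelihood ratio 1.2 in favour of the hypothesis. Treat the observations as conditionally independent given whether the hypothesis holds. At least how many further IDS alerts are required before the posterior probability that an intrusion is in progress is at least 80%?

Prior odds = 0.006/0.994 = 3/497.
Combined Bayes factor of the evidence already in hand = 10 × 15 = 150.
Odds after that evidence = (3/497) × 150 = 450/497.
Target odds = 0.8/0.2 = 4.
Need 1.2ⁿ ≥ 4 ÷ (450/497) = 994/225.
1.2⁸ = 1679616/390625 falls short of 994/225 but 1.2⁹ = 10077696/1953125 reaches it, so n = 9.

9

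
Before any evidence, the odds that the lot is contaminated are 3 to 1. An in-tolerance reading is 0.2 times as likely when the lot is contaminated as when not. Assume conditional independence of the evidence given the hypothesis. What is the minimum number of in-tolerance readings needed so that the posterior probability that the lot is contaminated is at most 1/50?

4

Prior odds = 3.
Likelihood ratio per in-tolerance reading = 0.2.
Target posterior odds = 0.02/0.98 = 1/49.
Require 0.2ⁿ ≤ 1/49 ÷ 3 = 1/147.
0.2³ = 0.008 is still above 1/147 but 0.2⁴ = 0.0016 is at or below it, so n = 4.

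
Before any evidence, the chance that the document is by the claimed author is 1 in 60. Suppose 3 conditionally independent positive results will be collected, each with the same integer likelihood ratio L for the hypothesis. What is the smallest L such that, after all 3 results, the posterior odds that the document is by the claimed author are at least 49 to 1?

Prior odds = (1/60)/(59/60) = 1/59.
Target odds = 49.
Need L³ ≥ 49 ÷ (1/59) = 2891.
14³ = 2744 < 2891 ≤ 3375 = 15³, so L = 15.

15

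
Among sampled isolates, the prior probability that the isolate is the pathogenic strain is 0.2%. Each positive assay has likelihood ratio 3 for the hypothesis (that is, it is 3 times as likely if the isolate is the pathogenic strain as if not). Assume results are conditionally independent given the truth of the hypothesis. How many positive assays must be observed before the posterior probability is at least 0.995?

Prior odds = 0.002/0.998 = 1/499.
Likelihood ratio per positive assay = 3.
Target posterior odds = 0.995/0.005 = 199.
Need (1/499) × 3ⁿ ≥ 199, i.e. 3ⁿ ≥ 99301.
3¹⁰ = 59049 falls short of 99301 but 3¹¹ = 177147 reaches it, so n = 11.

11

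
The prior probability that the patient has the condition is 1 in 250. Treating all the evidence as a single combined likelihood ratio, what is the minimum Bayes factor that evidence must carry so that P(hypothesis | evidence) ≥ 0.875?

1743

Prior odds = 0.004/0.996 = 1/249.
Target odds = 0.875/0.125 = 7.
Required Bayes factor = 7 ÷ (1/249) = 1743.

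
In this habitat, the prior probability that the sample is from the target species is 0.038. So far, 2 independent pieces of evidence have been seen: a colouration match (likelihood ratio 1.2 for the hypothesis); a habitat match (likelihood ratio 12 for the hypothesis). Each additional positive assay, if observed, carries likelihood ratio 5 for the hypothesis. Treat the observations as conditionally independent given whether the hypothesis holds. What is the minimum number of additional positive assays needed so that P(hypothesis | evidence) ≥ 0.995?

Prior odds = 0.038/0.962 = 19/481.
Combined Bayes factor of the evidence already in hand = 1.2 × 12 = 14.4.
Odds after that evidence = (19/481) × 14.4 = 1368/2405.
Target odds = 0.995/0.005 = 199.
Need 5ⁿ ≥ 199 ÷ (1368/2405) = 478595/1368.
5³ = 125 falls short of 478595/1368 but 5⁴ = 625 reaches it, so n = 4.

4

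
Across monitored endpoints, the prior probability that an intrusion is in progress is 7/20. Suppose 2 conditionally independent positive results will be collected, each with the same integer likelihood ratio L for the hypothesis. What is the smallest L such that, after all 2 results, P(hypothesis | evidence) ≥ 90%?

5

Prior odds = 0.35/0.65 = 7/13.
Target odds = 0.9/0.1 = 9.
Need L² ≥ 9 ÷ (7/13) = 117/7.
4² = 16 < 117/7 ≤ 25 = 5², so L = 5.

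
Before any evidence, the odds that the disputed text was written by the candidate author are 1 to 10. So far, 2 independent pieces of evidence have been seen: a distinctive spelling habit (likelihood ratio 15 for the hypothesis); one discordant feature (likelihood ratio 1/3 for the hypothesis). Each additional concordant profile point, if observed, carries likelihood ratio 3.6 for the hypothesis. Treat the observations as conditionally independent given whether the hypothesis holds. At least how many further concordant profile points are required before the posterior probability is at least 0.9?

Prior odds = 0.1.
Combined Bayes factor of the evidence already in hand = 15 × (1/3) = 5.
Odds after that evidence = 0.1 × 5 = 0.5.
Target odds = 0.9/0.1 = 9.
Need 3.6ⁿ ≥ 9 ÷ 0.5 = 18.
3.6² = 12.96 falls short of 18 but 3.6³ = 46.656 reaches it, so n = 3.

3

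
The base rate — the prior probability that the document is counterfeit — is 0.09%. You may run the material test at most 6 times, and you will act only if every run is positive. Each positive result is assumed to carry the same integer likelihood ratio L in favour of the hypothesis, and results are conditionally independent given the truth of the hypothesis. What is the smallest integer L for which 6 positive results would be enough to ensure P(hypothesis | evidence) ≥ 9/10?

5

Prior odds = 0.0009/0.9991 = 9/9991.
Target odds = 0.9/0.1 = 9.
Need L⁶ ≥ 9 ÷ (9/9991) = 9991.
4⁶ = 4096 < 9991 ≤ 15625 = 5⁶, so L = 5.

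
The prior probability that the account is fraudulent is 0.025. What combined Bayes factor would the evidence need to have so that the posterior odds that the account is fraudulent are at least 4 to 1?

Prior odds = 0.025/0.975 = 1/39.
Target odds = 4.
Required Bayes factor = 4 ÷ (1/39) = 156.

156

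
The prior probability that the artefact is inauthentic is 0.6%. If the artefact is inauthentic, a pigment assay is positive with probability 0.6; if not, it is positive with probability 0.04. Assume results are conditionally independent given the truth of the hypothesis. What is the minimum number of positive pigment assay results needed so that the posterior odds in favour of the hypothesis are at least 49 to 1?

4

Prior odds: 0.006 ÷ 0.994 = 3/497.
Likelihood ratio of a positive = 0.6/0.04 = 15.
Target odds = 49.
Require 15ⁿ ≥ 49 ÷ (3/497) = 24353/3.
15³ = 3375 falls short of 24353/3 but 15⁴ = 50625 reaches it, so n = 4.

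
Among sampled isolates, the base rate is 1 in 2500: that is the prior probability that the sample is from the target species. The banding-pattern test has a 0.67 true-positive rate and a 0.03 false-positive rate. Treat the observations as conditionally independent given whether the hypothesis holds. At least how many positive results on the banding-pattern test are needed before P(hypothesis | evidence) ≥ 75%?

Prior odds = 0.0004/0.9996 = 1/2499.
Likelihood ratio of a positive result = 0.67/0.03 = 67/3.
Target posterior odds = 0.75/0.25 = 3.
Need (1/2499) × (67/3)ⁿ ≥ 3, i.e. (67/3)ⁿ ≥ 7497.
(67/3)² = 4489/9 falls short of 7497 but (67/3)³ = 300763/27 reaches it, so n = 3.

3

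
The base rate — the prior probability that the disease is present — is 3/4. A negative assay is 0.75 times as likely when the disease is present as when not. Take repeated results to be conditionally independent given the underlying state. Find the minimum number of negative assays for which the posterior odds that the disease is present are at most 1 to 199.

23

Prior odds: 0.75 ÷ 0.25 = 3.
Likelihood ratio per negative assay = 0.75.
Target odds = 1/199.
Require 0.75ⁿ ≤ 1/199 ÷ 3 = 1/597.
0.75²² ≈0.00178381 is still above 1/597 but 0.75²³ ≈0.00133786 is at or below it, so n = 23.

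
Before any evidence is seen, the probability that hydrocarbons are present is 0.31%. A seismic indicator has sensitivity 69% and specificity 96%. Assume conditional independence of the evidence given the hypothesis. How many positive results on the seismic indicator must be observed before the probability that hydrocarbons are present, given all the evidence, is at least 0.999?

Prior odds: 0.0031 ÷ 0.9969 = 31/9969.
False-positive rate = 1 − 0.96 = 0.04; likelihood ratio of a positive = 0.69/0.04 = 17.25.
Target posterior odds = 0.999/0.001 = 999.
Require 17.25ⁿ ≥ 999 ÷ (31/9969) = 9959031/31.
17.25⁴ = 22667121/256 falls short of 9959031/31 but 17.25⁵ ≈1.52737e+06 reaches it, so n = 5.

5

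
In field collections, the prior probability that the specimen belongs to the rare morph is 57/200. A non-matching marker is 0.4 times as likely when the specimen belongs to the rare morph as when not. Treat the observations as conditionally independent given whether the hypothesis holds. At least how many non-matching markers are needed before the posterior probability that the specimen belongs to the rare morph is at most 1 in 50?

Prior odds: 0.285 ÷ 0.715 = 57/143.
Likelihood ratio per non-matching marker = 0.4.
Target odds: 0.02 ÷ 0.98 = 1/49.
Need (57/143) × 0.4ⁿ ≤ 1/49, i.e. 0.4ⁿ ≤ 143/2793.
0.4³ = 0.064 is still above 143/2793 but 0.4⁴ = 0.0256 is at or below it, so n = 4.

4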